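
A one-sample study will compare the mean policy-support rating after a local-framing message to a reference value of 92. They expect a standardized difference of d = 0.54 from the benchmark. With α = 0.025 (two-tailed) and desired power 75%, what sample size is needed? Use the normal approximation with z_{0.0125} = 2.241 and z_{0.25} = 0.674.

For a one-sample test: n = ((z_{α/2} + z_β) / d)².
z_{α/2} + z_β = 2.241 + 0.674 = 2.915.
n = (2.915 / 0.54)² = 5.398² = 29.14.
Round up.

n = 30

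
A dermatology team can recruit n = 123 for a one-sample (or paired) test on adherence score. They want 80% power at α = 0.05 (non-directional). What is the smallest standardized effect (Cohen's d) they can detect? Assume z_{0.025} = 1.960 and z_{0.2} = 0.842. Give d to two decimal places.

d_min ≈ 0.25

For a single sample (or paired design) of n = 123: d_min = (z_{α/2} + z_β)/√n.
z-sum = 1.960 + 0.842 = 2.802.
d_min = 2.802 / √123 = 2.802 / 11.091 = 0.253.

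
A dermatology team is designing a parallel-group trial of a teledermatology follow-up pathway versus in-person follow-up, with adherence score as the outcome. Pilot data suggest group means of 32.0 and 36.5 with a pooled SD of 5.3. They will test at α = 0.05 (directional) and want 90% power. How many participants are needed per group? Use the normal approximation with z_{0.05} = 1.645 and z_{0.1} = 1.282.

Cohen's d = |M₁ − M₂| / SD_pooled = |32.0 − 36.5| / 5.3 = 4.5 / 5.3 = 0.849.
For two independent groups with equal n: n = 2·((z_{α} + z_β) / d)².
z_{α} + z_β = 1.645 + 1.282 = 2.927.
n = 2 × (2.927 / 0.849)² = 2 × 3.448² = 2 × 11.89 = 23.8.
Round up to the next whole participant.

n = 24 per group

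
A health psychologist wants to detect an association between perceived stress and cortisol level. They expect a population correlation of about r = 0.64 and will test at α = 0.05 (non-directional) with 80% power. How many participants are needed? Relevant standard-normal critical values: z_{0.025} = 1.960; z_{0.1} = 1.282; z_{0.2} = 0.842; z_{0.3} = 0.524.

Fisher's z: C = ½·ln((1+r)/(1−r)) = ½·ln(4.5556) = 0.7582.
n = ((z_{α/2} + z_β)/C)² + 3.
(1.960 + 0.842) / 0.7582 = 2.802 / 0.7582 = 3.696.
n = 3.696² + 3 = 13.66 + 3 = 16.7.
Round up.

n = 17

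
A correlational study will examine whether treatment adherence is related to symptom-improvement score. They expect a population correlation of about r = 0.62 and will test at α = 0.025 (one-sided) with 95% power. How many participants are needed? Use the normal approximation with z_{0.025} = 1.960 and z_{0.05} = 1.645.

n = 28

Fisher's z: C = ½·ln((1+r)/(1−r)) = ½·ln(4.2632) = 0.7250.
n = ((z_{α} + z_β)/C)² + 3.
(1.960 + 1.645) / 0.7250 = 3.605 / 0.7250 = 4.972.
n = 4.972² + 3 = 24.72 + 3 = 27.7.
Round up.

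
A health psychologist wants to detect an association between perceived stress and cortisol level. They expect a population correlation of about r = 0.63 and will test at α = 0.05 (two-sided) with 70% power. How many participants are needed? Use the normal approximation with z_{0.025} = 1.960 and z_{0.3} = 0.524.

n = 15

Fisher's z: C = ½·ln((1+r)/(1−r)) = ½·ln(4.4054) = 0.7414.
n = ((z_{α/2} + z_β)/C)² + 3.
(1.960 + 0.524) / 0.7414 = 2.484 / 0.7414 = 3.350.
n = 3.350² + 3 = 11.23 + 3 = 14.2.
Round up.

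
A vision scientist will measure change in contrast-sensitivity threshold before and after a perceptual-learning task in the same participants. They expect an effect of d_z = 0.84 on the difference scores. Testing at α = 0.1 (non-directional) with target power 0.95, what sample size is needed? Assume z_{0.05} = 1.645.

For a paired (one-sample on differences) test: n = ((z_{α/2} + z_β) / d)².
z_{α/2} + z_β = 1.645 + 1.645 = 3.290.
n = (3.290 / 0.84)² = 3.917² = 15.34.
Round up.

n = 16 pairs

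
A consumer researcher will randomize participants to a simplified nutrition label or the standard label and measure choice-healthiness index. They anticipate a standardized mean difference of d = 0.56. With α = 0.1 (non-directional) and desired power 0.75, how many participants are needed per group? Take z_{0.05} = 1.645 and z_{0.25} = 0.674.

n = 35 per group

For two independent groups with equal n: n = 2·((z_{α/2} + z_β) / d)².
z_{α/2} + z_β = 1.645 + 0.674 = 2.319.
n = 2 × (2.319 / 0.56)² = 2 × 4.141² = 2 × 17.15 = 34.3.
Round up to the next whole participant.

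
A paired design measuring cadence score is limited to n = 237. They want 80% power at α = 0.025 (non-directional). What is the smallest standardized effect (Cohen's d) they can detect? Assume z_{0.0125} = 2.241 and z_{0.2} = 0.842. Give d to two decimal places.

For a single sample (or paired design) of n = 237: d_min = (z_{α/2} + z_β)/√n.
z-sum = 2.241 + 0.842 = 3.083.
d_min = 3.083 / √237 = 3.083 / 15.395 = 0.200.

d_min ≈ 0.20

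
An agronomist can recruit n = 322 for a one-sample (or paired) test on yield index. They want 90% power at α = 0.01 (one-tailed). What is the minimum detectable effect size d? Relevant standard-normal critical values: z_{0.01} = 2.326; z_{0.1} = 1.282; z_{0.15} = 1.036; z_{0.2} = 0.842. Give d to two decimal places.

d_min ≈ 0.20

For a single sample (or paired design) of n = 322: d_min = (z_{α} + z_β)/√n.
z-sum = 2.326 + 1.282 = 3.608.
d_min = 3.608 / √322 = 3.608 / 17.944 = 0.201.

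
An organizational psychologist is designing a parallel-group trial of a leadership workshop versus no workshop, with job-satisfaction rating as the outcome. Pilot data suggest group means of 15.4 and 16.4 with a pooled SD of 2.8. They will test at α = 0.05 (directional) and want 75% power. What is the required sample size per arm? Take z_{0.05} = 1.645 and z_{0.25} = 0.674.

n = 85 per group

Cohen's d = |M₁ − M₂| / SD_pooled = |15.4 − 16.4| / 2.8 = 1.0 / 2.8 = 0.357.
For two independent groups with equal n: n = 2·((z_{α} + z_β) / d)².
z_{α} + z_β = 1.645 + 0.674 = 2.319.
n = 2 × (2.319 / 0.357)² = 2 × 6.496² = 2 × 42.20 = 84.4.
Round up to the next whole participant.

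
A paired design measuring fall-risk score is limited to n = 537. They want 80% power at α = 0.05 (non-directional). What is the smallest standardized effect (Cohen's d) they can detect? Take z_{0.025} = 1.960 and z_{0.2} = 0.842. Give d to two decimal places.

d_min ≈ 0.12

For a single sample (or paired design) of n = 537: d_min = (z_{α/2} + z_β)/√n.
z-sum = 1.960 + 0.842 = 2.802.
d_min = 2.802 / √537 = 2.802 / 23.173 = 0.121.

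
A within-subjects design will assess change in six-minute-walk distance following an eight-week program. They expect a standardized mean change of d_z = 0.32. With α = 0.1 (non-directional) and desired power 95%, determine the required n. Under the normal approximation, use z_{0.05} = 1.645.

For a paired (one-sample on differences) test: n = ((z_{α/2} + z_β) / d)².
z_{α/2} + z_β = 1.645 + 1.645 = 3.290.
n = (3.290 / 0.32)² = 10.281² = 105.70.
Round up.

n = 106 pairs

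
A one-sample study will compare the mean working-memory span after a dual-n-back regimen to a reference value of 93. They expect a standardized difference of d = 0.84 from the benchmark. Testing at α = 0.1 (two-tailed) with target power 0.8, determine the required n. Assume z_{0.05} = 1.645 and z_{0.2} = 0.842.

For a one-sample test: n = ((z_{α/2} + z_β) / d)².
z_{α/2} + z_β = 1.645 + 0.842 = 2.487.
n = (2.487 / 0.84)² = 2.961² = 8.77.
Round up.

n = 9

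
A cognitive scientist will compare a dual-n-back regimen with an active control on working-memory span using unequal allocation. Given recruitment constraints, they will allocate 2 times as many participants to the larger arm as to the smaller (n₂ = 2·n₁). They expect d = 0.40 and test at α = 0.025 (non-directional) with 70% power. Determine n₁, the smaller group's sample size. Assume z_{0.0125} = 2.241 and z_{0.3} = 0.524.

n₁ = 72

With allocation ratio k = n₂/n₁ = 2, Var(x̄₁−x̄₂) = σ²(1/n₁ + 1/(k·n₁)) = σ²·(k+1)/(k·n₁).
So n₁ = (1 + 1/k)·((z_{α/2} + z_β)/d)² = 1.500 × (2.765/0.40)².
n₁ = 1.500 × 47.78 = 71.7.
Round up: n₁ = 72, giving n₂ = 2 × 72 = 144.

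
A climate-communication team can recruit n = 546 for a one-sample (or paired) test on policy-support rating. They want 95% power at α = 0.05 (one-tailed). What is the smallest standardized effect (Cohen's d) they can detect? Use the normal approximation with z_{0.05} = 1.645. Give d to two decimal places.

d_min ≈ 0.14

For a single sample (or paired design) of n = 546: d_min = (z_{α} + z_β)/√n.
z-sum = 1.645 + 1.645 = 3.290.
d_min = 3.290 / √546 = 3.290 / 23.367 = 0.141.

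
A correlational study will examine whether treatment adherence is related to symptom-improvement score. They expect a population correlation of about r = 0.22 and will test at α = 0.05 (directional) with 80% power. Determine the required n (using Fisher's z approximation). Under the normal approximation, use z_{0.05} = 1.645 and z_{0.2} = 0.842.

n = 127

Fisher's z: C = ½·ln((1+r)/(1−r)) = ½·ln(1.5641) = 0.2237.
n = ((z_{α} + z_β)/C)² + 3.
(1.645 + 0.842) / 0.2237 = 2.487 / 0.2237 = 11.118.
n = 11.118² + 3 = 123.60 + 3 = 126.6.
Round up.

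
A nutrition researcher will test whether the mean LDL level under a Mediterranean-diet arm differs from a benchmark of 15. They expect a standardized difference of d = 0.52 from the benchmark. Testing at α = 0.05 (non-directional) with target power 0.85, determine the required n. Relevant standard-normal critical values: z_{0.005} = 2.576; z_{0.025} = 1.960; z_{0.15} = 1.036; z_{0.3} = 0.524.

n = 34

For a one-sample test: n = ((z_{α/2} + z_β) / d)².
z_{α/2} + z_β = 1.960 + 1.036 = 2.996.
n = (2.996 / 0.52)² = 5.762² = 33.20.
Round up.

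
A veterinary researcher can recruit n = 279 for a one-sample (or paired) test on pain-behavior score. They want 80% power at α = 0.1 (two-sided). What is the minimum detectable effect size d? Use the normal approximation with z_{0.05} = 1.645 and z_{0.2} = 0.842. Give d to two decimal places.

d_min ≈ 0.15

For a single sample (or paired design) of n = 279: d_min = (z_{α/2} + z_β)/√n.
z-sum = 1.645 + 0.842 = 2.487.
d_min = 2.487 / √279 = 2.487 / 16.703 = 0.149.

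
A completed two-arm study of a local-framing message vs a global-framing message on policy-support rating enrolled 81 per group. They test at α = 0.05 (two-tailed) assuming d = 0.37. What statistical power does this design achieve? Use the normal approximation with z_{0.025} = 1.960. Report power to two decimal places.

power ≈ 0.65

For two equal groups, power = Φ(d·√(n/2) − z_{α/2}).
d·√(n/2) = 0.37 × √(81/2) = 0.37 × 6.364 = 2.355.
z_β = 2.355 − 1.960 = 0.395.
Power = Φ(0.395) = 0.653.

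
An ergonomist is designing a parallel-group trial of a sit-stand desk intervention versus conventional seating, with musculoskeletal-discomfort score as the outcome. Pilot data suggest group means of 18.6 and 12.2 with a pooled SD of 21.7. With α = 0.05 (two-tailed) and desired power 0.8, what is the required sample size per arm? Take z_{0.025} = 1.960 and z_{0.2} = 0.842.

n = 181 per group

Cohen's d = |M₁ − M₂| / SD_pooled = |18.6 − 12.2| / 21.7 = 6.4 / 21.7 = 0.295.
For two independent groups with equal n: n = 2·((z_{α/2} + z_β) / d)².
z_{α/2} + z_β = 1.960 + 0.842 = 2.802.
n = 2 × (2.802 / 0.295)² = 2 × 9.498² = 2 × 90.22 = 180.4.
Round up to the next whole participant.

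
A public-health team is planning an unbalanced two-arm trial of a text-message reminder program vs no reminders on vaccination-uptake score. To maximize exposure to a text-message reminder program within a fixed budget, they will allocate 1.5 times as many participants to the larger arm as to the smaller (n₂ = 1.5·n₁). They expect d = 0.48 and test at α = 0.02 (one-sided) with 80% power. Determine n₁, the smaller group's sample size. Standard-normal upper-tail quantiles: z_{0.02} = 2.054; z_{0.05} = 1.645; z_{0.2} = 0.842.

n₁ = 61

With allocation ratio k = n₂/n₁ = 1.5, Var(x̄₁−x̄₂) = σ²(1/n₁ + 1/(k·n₁)) = σ²·(k+1)/(k·n₁).
So n₁ = (1 + 1/k)·((z_{α} + z_β)/d)² = 1.667 × (2.896/0.48)².
n₁ = 1.667 × 36.40 = 60.7.
Round up: n₁ = 61, giving n₂ = ⌈1.5 × 61⌉ = ⌈91.5⌉ = 92.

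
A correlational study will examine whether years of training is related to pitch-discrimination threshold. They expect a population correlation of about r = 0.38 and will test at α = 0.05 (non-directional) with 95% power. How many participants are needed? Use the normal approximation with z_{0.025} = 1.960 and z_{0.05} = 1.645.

n = 85

Fisher's z: C = ½·ln((1+r)/(1−r)) = ½·ln(2.2258) = 0.4001.
n = ((z_{α/2} + z_β)/C)² + 3.
(1.960 + 1.645) / 0.4001 = 3.605 / 0.4001 = 9.010.
n = 9.010² + 3 = 81.18 + 3 = 84.2.
Round up.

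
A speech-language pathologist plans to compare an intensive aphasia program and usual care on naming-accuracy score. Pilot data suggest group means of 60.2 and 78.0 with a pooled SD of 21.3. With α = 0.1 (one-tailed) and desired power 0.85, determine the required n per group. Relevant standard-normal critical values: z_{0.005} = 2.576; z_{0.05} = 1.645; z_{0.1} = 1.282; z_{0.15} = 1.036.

n = 16 per group

Cohen's d = |M₁ − M₂| / SD_pooled = |60.2 − 78.0| / 21.3 = 17.8 / 21.3 = 0.836.
For two independent groups with equal n: n = 2·((z_{α} + z_β) / d)².
z_{α} + z_β = 1.282 + 1.036 = 2.318.
n = 2 × (2.318 / 0.836)² = 2 × 2.773² = 2 × 7.69 = 15.4.
Round up to the next whole participant.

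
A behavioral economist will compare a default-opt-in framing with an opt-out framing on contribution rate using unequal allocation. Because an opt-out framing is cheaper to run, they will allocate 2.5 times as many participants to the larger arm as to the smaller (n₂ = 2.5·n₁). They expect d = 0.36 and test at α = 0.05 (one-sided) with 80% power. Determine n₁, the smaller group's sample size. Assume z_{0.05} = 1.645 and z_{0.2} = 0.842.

n₁ = 67

With allocation ratio k = n₂/n₁ = 2.5, Var(x̄₁−x̄₂) = σ²(1/n₁ + 1/(k·n₁)) = σ²·(k+1)/(k·n₁).
So n₁ = (1 + 1/k)·((z_{α} + z_β)/d)² = 1.400 × (2.487/0.36)².
n₁ = 1.400 × 47.73 = 66.8.
Round up: n₁ = 67, giving n₂ = ⌈2.5 × 67⌉ = ⌈167.5⌉ = 168.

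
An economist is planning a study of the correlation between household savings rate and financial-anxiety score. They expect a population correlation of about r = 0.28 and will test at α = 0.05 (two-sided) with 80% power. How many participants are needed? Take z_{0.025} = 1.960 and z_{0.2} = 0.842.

n = 98

Fisher's z: C = ½·ln((1+r)/(1−r)) = ½·ln(1.7778) = 0.2877.
n = ((z_{α/2} + z_β)/C)² + 3.
(1.960 + 0.842) / 0.2877 = 2.802 / 0.2877 = 9.739.
n = 9.739² + 3 = 94.85 + 3 = 97.9.
Round up.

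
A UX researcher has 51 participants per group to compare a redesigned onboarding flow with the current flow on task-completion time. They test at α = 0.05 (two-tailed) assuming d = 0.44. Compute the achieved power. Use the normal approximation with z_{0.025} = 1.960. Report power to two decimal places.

For two equal groups, power = Φ(d·√(n/2) − z_{α/2}).
d·√(n/2) = 0.44 × √(51/2) = 0.44 × 5.050 = 2.222.
z_β = 2.222 − 1.960 = 0.262.
Power = Φ(0.262) = 0.603.

power ≈ 0.60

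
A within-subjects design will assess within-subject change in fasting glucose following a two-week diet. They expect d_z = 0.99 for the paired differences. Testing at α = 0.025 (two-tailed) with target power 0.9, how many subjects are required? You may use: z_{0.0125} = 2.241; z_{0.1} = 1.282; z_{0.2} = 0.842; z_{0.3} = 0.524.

For a paired (one-sample on differences) test: n = ((z_{α/2} + z_β) / d)².
z_{α/2} + z_β = 2.241 + 1.282 = 3.523.
n = (3.523 / 0.99)² = 3.559² = 12.66.
Round up.

n = 13 pairs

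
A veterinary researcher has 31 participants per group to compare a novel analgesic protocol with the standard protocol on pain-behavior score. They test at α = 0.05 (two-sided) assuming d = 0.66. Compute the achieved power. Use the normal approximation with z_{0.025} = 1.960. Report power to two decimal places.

For two equal groups, power = Φ(d·√(n/2) − z_{α/2}).
d·√(n/2) = 0.66 × √(31/2) = 0.66 × 3.937 = 2.598.
z_β = 2.598 − 1.960 = 0.638.
Power = Φ(0.638) = 0.738.

power ≈ 0.74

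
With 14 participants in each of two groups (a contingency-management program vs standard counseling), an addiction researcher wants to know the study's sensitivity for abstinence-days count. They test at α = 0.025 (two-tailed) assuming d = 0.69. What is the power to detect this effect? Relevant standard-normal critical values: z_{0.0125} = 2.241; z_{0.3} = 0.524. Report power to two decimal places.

For two equal groups, power = Φ(d·√(n/2) − z_{α/2}).
d·√(n/2) = 0.69 × √(14/2) = 0.69 × 2.646 = 1.826.
z_β = 1.826 − 2.241 = -0.415.
Power = Φ(-0.415) = 0.339.

power ≈ 0.34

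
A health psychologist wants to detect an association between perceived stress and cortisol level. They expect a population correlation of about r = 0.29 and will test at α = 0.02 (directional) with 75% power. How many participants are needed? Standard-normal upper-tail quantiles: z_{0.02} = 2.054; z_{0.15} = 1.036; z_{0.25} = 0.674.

n = 87

Fisher's z: C = ½·ln((1+r)/(1−r)) = ½·ln(1.8169) = 0.2986.
n = ((z_{α} + z_β)/C)² + 3.
(2.054 + 0.674) / 0.2986 = 2.728 / 0.2986 = 9.136.
n = 9.136² + 3 = 83.47 + 3 = 86.5.
Round up.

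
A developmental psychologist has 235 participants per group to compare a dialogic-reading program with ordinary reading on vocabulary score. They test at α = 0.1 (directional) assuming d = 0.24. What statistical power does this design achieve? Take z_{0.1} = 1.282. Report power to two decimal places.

For two equal groups, power = Φ(d·√(n/2) − z_{α}).
d·√(n/2) = 0.24 × √(235/2) = 0.24 × 10.840 = 2.602.
z_β = 2.602 − 1.282 = 1.320.
Power = Φ(1.320) = 0.907.

power ≈ 0.91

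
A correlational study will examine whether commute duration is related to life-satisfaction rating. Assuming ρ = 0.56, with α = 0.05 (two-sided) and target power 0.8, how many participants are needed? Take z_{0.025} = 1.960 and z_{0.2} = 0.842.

Fisher's z: C = ½·ln((1+r)/(1−r)) = ½·ln(3.5455) = 0.6328.
n = ((z_{α/2} + z_β)/C)² + 3.
(1.960 + 0.842) / 0.6328 = 2.802 / 0.6328 = 4.428.
n = 4.428² + 3 = 19.61 + 3 = 22.6.
Round up.

n = 23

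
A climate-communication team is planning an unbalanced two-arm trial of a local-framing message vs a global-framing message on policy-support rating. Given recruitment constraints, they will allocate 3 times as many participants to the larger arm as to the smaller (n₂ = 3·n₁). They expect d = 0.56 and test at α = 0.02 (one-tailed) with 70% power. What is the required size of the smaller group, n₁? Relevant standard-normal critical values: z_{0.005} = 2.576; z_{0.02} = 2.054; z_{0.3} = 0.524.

With allocation ratio k = n₂/n₁ = 3, Var(x̄₁−x̄₂) = σ²(1/n₁ + 1/(k·n₁)) = σ²·(k+1)/(k·n₁).
So n₁ = (1 + 1/k)·((z_{α} + z_β)/d)² = 1.333 × (2.578/0.56)².
n₁ = 1.333 × 21.19 = 28.3.
Round up: n₁ = 29, giving n₂ = 3 × 29 = 87.

n₁ = 29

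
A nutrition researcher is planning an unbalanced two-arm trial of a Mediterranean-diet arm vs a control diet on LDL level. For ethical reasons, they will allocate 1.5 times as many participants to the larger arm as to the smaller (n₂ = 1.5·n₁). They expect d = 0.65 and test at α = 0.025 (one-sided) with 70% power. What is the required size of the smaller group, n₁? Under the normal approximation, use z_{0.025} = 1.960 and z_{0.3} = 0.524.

n₁ = 25

With allocation ratio k = n₂/n₁ = 1.5, Var(x̄₁−x̄₂) = σ²(1/n₁ + 1/(k·n₁)) = σ²·(k+1)/(k·n₁).
So n₁ = (1 + 1/k)·((z_{α} + z_β)/d)² = 1.667 × (2.484/0.65)².
n₁ = 1.667 × 14.60 = 24.3.
Round up: n₁ = 25, giving n₂ = ⌈1.5 × 25⌉ = ⌈37.5⌉ = 38.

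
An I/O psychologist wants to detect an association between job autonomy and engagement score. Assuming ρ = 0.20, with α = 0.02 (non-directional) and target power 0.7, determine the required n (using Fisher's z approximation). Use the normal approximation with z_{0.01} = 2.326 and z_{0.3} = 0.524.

Fisher's z: C = ½·ln((1+r)/(1−r)) = ½·ln(1.5000) = 0.2027.
n = ((z_{α/2} + z_β)/C)² + 3.
(2.326 + 0.524) / 0.2027 = 2.850 / 0.2027 = 14.060.
n = 14.060² + 3 = 197.69 + 3 = 200.7.
Round up.

n = 201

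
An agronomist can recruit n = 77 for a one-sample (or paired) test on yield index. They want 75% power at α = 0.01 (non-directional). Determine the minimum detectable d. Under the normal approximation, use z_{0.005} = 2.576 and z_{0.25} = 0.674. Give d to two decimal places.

For a single sample (or paired design) of n = 77: d_min = (z_{α/2} + z_β)/√n.
z-sum = 2.576 + 0.674 = 3.250.
d_min = 3.250 / √77 = 3.250 / 8.775 = 0.370.

d_min ≈ 0.37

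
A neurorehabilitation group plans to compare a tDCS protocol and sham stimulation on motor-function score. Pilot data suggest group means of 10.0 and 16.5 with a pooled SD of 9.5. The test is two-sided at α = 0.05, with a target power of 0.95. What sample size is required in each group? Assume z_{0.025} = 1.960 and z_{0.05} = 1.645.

n = 56 per group

Cohen's d = |M₁ − M₂| / SD_pooled = |10.0 − 16.5| / 9.5 = 6.5 / 9.5 = 0.684.
For two independent groups with equal n: n = 2·((z_{α/2} + z_β) / d)².
z_{α/2} + z_β = 1.960 + 1.645 = 3.605.
n = 2 × (3.605 / 0.684)² = 2 × 5.270² = 2 × 27.78 = 55.6.
Round up to the next whole participant.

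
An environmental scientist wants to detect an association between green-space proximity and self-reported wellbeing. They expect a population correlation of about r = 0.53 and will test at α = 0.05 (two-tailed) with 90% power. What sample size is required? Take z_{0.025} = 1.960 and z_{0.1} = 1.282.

Fisher's z: C = ½·ln((1+r)/(1−r)) = ½·ln(3.2553) = 0.5901.
n = ((z_{α/2} + z_β)/C)² + 3.
(1.960 + 1.282) / 0.5901 = 3.242 / 0.5901 = 5.494.
n = 5.494² + 3 = 30.18 + 3 = 33.2.
Round up.

n = 34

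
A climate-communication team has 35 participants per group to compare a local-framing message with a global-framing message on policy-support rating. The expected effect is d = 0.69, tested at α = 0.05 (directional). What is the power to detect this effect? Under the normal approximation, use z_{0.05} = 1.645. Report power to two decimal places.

For two equal groups, power = Φ(d·√(n/2) − z_{α}).
d·√(n/2) = 0.69 × √(35/2) = 0.69 × 4.183 = 2.886.
z_β = 2.886 − 1.645 = 1.241.
Power = Φ(1.241) = 0.893.

power ≈ 0.89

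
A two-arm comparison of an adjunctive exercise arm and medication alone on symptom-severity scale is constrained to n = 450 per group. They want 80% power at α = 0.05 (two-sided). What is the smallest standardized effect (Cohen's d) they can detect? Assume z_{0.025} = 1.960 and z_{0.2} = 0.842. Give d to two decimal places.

For two independent groups of n = 450 each: d_min = (z_{α/2} + z_β)·√(2/n).
z-sum = 1.960 + 0.842 = 2.802.
d_min = 2.802 × √(2/450) = 2.802 × 0.0667 = 0.187.

d_min ≈ 0.19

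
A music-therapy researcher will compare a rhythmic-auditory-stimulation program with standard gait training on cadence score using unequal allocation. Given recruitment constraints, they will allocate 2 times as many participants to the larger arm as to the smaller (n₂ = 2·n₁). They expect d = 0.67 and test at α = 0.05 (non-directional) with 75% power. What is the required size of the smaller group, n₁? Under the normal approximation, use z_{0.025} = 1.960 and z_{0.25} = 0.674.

n₁ = 24

With allocation ratio k = n₂/n₁ = 2, Var(x̄₁−x̄₂) = σ²(1/n₁ + 1/(k·n₁)) = σ²·(k+1)/(k·n₁).
So n₁ = (1 + 1/k)·((z_{α/2} + z_β)/d)² = 1.500 × (2.634/0.67)².
n₁ = 1.500 × 15.46 = 23.2.
Round up: n₁ = 24, giving n₂ = 2 × 24 = 48.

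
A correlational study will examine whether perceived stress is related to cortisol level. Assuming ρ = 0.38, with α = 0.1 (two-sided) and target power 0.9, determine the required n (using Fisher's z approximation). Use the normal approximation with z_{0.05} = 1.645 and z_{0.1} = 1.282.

Fisher's z: C = ½·ln((1+r)/(1−r)) = ½·ln(2.2258) = 0.4001.
n = ((z_{α/2} + z_β)/C)² + 3.
(1.645 + 1.282) / 0.4001 = 2.927 / 0.4001 = 7.316.
n = 7.316² + 3 = 53.52 + 3 = 56.5.
Round up.

n = 57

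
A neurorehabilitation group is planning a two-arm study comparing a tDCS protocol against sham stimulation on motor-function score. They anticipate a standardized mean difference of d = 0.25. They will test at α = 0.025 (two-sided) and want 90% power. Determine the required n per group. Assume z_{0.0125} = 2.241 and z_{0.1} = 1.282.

n = 398 per group

For two independent groups with equal n: n = 2·((z_{α/2} + z_β) / d)².
z_{α/2} + z_β = 2.241 + 1.282 = 3.523.
n = 2 × (3.523 / 0.25)² = 2 × 14.092² = 2 × 198.58 = 397.2.
Round up to the next whole participant.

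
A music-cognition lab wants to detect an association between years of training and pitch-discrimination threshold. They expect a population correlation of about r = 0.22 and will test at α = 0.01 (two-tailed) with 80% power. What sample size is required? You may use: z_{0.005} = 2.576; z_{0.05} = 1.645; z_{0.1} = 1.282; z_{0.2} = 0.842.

Fisher's z: C = ½·ln((1+r)/(1−r)) = ½·ln(1.5641) = 0.2237.
n = ((z_{α/2} + z_β)/C)² + 3.
(2.576 + 0.842) / 0.2237 = 3.418 / 0.2237 = 15.279.
n = 15.279² + 3 = 233.46 + 3 = 236.5.
Round up.

n = 237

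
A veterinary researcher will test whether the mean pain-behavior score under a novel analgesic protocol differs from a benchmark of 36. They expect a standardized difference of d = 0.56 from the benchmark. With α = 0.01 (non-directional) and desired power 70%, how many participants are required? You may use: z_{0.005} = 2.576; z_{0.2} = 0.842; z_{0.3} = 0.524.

n = 31

For a one-sample test: n = ((z_{α/2} + z_β) / d)².
z_{α/2} + z_β = 2.576 + 0.524 = 3.100.
n = (3.100 / 0.56)² = 5.536² = 30.64.
Round up.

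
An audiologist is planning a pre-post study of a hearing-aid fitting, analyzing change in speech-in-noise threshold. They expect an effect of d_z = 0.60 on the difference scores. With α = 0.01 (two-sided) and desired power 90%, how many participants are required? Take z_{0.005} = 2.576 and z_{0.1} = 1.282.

n = 42 pairs

For a paired (one-sample on differences) test: n = ((z_{α/2} + z_β) / d)².
z_{α/2} + z_β = 2.576 + 1.282 = 3.858.
n = (3.858 / 0.60)² = 6.430² = 41.34.
Round up.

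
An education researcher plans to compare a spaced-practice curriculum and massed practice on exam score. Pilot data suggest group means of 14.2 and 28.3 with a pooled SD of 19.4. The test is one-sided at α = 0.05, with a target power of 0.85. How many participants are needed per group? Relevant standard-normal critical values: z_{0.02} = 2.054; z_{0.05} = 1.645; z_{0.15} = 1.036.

Cohen's d = |M₁ − M₂| / SD_pooled = |14.2 − 28.3| / 19.4 = 14.1 / 19.4 = 0.727.
For two independent groups with equal n: n = 2·((z_{α} + z_β) / d)².
z_{α} + z_β = 1.645 + 1.036 = 2.681.
n = 2 × (2.681 / 0.727)² = 2 × 3.688² = 2 × 13.60 = 27.2.
Round up to the next whole participant.

n = 28 per group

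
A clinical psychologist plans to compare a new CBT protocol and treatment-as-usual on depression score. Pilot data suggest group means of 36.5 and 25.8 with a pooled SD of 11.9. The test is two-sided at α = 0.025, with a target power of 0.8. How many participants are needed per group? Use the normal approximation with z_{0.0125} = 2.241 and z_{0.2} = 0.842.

Cohen's d = |M₁ − M₂| / SD_pooled = |36.5 − 25.8| / 11.9 = 10.7 / 11.9 = 0.899.
For two independent groups with equal n: n = 2·((z_{α/2} + z_β) / d)².
z_{α/2} + z_β = 2.241 + 0.842 = 3.083.
n = 2 × (3.083 / 0.899)² = 2 × 3.429² = 2 × 11.76 = 23.5.
Round up to the next whole participant.

n = 24 per group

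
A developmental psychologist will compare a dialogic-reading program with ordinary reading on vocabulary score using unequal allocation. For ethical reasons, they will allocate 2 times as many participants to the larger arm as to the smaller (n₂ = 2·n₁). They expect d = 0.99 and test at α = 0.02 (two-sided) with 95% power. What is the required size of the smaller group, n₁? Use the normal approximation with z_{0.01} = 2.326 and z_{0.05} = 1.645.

n₁ = 25

With allocation ratio k = n₂/n₁ = 2, Var(x̄₁−x̄₂) = σ²(1/n₁ + 1/(k·n₁)) = σ²·(k+1)/(k·n₁).
So n₁ = (1 + 1/k)·((z_{α/2} + z_β)/d)² = 1.500 × (3.971/0.99)².
n₁ = 1.500 × 16.09 = 24.1.
Round up: n₁ = 25, giving n₂ = 2 × 25 = 50.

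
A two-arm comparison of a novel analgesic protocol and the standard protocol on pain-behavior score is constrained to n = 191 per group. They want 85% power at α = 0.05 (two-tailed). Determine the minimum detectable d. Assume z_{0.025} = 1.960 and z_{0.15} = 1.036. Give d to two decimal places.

d_min ≈ 0.31

For two independent groups of n = 191 each: d_min = (z_{α/2} + z_β)·√(2/n).
z-sum = 1.960 + 1.036 = 2.996.
d_min = 2.996 × √(2/191) = 2.996 × 0.1023 = 0.307.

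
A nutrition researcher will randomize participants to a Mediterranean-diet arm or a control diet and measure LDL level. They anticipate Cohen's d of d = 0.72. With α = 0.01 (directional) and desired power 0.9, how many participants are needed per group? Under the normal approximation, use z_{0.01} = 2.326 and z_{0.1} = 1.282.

n = 51 per group

For two independent groups with equal n: n = 2·((z_{α} + z_β) / d)².
z_{α} + z_β = 2.326 + 1.282 = 3.608.
n = 2 × (3.608 / 0.72)² = 2 × 5.011² = 2 × 25.11 = 50.2.
Round up to the next whole participant.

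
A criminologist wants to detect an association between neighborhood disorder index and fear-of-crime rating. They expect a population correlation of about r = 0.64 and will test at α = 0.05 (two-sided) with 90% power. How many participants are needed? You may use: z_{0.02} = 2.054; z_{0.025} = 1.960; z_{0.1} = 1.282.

n = 22

Fisher's z: C = ½·ln((1+r)/(1−r)) = ½·ln(4.5556) = 0.7582.
n = ((z_{α/2} + z_β)/C)² + 3.
(1.960 + 1.282) / 0.7582 = 3.242 / 0.7582 = 4.276.
n = 4.276² + 3 = 18.28 + 3 = 21.3.
Round up.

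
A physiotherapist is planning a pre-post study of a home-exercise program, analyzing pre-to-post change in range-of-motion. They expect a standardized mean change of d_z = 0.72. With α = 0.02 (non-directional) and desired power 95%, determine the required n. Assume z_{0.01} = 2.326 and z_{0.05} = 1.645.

n = 31 pairs

For a paired (one-sample on differences) test: n = ((z_{α/2} + z_β) / d)².
z_{α/2} + z_β = 2.326 + 1.645 = 3.971.
n = (3.971 / 0.72)² = 5.515² = 30.42.
Round up.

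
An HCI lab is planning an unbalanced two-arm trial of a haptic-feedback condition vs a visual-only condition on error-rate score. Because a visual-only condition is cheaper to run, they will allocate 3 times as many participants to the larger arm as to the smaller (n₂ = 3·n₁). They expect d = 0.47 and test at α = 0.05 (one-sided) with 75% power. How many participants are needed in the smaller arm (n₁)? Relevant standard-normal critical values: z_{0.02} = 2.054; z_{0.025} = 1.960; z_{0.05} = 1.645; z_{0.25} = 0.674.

n₁ = 33

With allocation ratio k = n₂/n₁ = 3, Var(x̄₁−x̄₂) = σ²(1/n₁ + 1/(k·n₁)) = σ²·(k+1)/(k·n₁).
So n₁ = (1 + 1/k)·((z_{α} + z_β)/d)² = 1.333 × (2.319/0.47)².
n₁ = 1.333 × 24.34 = 32.5.
Round up: n₁ = 33, giving n₂ = 3 × 33 = 99.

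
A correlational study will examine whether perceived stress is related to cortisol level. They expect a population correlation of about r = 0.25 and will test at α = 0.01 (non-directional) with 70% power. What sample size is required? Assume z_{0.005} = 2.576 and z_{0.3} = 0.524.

Fisher's z: C = ½·ln((1+r)/(1−r)) = ½·ln(1.6667) = 0.2554.
n = ((z_{α/2} + z_β)/C)² + 3.
(2.576 + 0.524) / 0.2554 = 3.100 / 0.2554 = 12.138.
n = 12.138² + 3 = 147.33 + 3 = 150.3.
Round up.

n = 151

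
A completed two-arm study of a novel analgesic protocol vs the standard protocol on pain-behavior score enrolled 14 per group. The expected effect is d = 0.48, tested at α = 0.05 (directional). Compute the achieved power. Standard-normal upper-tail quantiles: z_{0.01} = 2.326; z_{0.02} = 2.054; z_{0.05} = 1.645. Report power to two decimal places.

For two equal groups, power = Φ(d·√(n/2) − z_{α}).
d·√(n/2) = 0.48 × √(14/2) = 0.48 × 2.646 = 1.270.
z_β = 1.270 − 1.645 = -0.375.
Power = Φ(-0.375) = 0.354.

power ≈ 0.35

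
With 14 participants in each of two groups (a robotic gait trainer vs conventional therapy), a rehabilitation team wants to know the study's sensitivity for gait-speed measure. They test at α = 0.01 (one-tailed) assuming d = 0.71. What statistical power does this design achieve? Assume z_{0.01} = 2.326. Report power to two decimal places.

For two equal groups, power = Φ(d·√(n/2) − z_{α}).
d·√(n/2) = 0.71 × √(14/2) = 0.71 × 2.646 = 1.878.
z_β = 1.878 − 2.326 = -0.448.
Power = Φ(-0.448) = 0.327.

power ≈ 0.33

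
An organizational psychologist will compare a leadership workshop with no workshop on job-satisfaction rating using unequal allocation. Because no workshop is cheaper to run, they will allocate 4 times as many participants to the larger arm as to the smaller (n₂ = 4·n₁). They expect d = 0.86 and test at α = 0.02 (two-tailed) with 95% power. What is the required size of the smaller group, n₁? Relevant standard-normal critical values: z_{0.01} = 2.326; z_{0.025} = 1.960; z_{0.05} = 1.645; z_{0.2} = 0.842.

n₁ = 27

With allocation ratio k = n₂/n₁ = 4, Var(x̄₁−x̄₂) = σ²(1/n₁ + 1/(k·n₁)) = σ²·(k+1)/(k·n₁).
So n₁ = (1 + 1/k)·((z_{α/2} + z_β)/d)² = 1.250 × (3.971/0.86)².
n₁ = 1.250 × 21.32 = 26.7.
Round up: n₁ = 27, giving n₂ = 4 × 27 = 108.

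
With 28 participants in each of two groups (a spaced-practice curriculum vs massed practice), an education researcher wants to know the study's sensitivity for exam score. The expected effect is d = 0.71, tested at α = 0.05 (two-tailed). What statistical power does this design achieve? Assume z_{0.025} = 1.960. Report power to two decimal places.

For two equal groups, power = Φ(d·√(n/2) − z_{α/2}).
d·√(n/2) = 0.71 × √(28/2) = 0.71 × 3.742 = 2.657.
z_β = 2.657 − 1.960 = 0.697.
Power = Φ(0.697) = 0.757.

power ≈ 0.76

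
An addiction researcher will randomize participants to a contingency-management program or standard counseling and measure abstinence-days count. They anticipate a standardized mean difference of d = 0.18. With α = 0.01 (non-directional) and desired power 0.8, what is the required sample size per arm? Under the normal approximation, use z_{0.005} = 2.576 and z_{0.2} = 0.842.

For two independent groups with equal n: n = 2·((z_{α/2} + z_β) / d)².
z_{α/2} + z_β = 2.576 + 0.842 = 3.418.
n = 2 × (3.418 / 0.18)² = 2 × 18.989² = 2 × 360.58 = 721.2.
Round up to the next whole participant.

n = 722 per group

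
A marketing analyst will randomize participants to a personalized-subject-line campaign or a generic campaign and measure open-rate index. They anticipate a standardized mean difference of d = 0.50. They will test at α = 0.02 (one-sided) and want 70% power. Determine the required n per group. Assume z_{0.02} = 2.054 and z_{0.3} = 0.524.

For two independent groups with equal n: n = 2·((z_{α} + z_β) / d)².
z_{α} + z_β = 2.054 + 0.524 = 2.578.
n = 2 × (2.578 / 0.50)² = 2 × 5.156² = 2 × 26.58 = 53.2.
Round up to the next whole participant.

n = 54 per group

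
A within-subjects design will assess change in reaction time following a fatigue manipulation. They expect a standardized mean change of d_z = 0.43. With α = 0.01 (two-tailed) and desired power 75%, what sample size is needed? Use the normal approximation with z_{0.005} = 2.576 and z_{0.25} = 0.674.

For a paired (one-sample on differences) test: n = ((z_{α/2} + z_β) / d)².
z_{α/2} + z_β = 2.576 + 0.674 = 3.250.
n = (3.250 / 0.43)² = 7.558² = 57.13.
Round up.

n = 58 pairs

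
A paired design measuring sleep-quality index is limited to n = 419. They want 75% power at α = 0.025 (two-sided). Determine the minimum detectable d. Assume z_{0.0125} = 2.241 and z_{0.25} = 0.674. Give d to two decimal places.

d_min ≈ 0.14

For a single sample (or paired design) of n = 419: d_min = (z_{α/2} + z_β)/√n.
z-sum = 2.241 + 0.674 = 2.915.
d_min = 2.915 / √419 = 2.915 / 20.469 = 0.142.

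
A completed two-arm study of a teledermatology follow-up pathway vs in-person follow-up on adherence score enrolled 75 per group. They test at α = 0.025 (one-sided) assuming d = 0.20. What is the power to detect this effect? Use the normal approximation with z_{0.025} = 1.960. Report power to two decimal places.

For two equal groups, power = Φ(d·√(n/2) − z_{α}).
d·√(n/2) = 0.20 × √(75/2) = 0.20 × 6.124 = 1.225.
z_β = 1.225 − 1.960 = -0.735.
Power = Φ(-0.735) = 0.231.

power ≈ 0.23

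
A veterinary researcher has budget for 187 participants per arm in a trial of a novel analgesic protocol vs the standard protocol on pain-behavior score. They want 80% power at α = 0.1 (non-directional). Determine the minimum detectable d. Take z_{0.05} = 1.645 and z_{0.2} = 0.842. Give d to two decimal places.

d_min ≈ 0.26

For two independent groups of n = 187 each: d_min = (z_{α/2} + z_β)·√(2/n).
z-sum = 1.645 + 0.842 = 2.487.
d_min = 2.487 × √(2/187) = 2.487 × 0.1034 = 0.257.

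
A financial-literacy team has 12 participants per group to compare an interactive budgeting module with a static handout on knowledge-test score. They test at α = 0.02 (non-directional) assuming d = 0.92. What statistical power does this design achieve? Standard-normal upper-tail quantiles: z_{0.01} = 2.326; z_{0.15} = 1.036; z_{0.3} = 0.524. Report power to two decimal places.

For two equal groups, power = Φ(d·√(n/2) − z_{α/2}).
d·√(n/2) = 0.92 × √(12/2) = 0.92 × 2.449 = 2.254.
z_β = 2.254 − 2.326 = -0.072.
Power = Φ(-0.072) = 0.471.

power ≈ 0.47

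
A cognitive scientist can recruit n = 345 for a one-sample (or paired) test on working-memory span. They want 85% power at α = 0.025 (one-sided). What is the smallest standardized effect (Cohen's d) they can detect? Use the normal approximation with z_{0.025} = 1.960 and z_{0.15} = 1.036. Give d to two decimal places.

d_min ≈ 0.16

For a single sample (or paired design) of n = 345: d_min = (z_{α} + z_β)/√n.
z-sum = 1.960 + 1.036 = 2.996.
d_min = 2.996 / √345 = 2.996 / 18.574 = 0.161.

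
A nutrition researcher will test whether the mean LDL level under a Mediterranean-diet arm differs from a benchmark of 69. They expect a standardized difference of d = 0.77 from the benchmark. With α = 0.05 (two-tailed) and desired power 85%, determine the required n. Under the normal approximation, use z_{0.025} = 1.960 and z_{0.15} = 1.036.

n = 16

For a one-sample test: n = ((z_{α/2} + z_β) / d)².
z_{α/2} + z_β = 1.960 + 1.036 = 2.996.
n = (2.996 / 0.77)² = 3.891² = 15.14.
Round up.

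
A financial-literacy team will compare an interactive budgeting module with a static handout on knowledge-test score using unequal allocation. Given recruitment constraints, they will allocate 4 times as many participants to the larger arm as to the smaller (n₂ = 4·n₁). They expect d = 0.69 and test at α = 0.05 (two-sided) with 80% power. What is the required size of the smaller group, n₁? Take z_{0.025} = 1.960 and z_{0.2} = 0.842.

With allocation ratio k = n₂/n₁ = 4, Var(x̄₁−x̄₂) = σ²(1/n₁ + 1/(k·n₁)) = σ²·(k+1)/(k·n₁).
So n₁ = (1 + 1/k)·((z_{α/2} + z_β)/d)² = 1.250 × (2.802/0.69)².
n₁ = 1.250 × 16.49 = 20.6.
Round up: n₁ = 21, giving n₂ = 4 × 21 = 84.

n₁ = 21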